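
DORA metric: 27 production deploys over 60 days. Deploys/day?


Formula: deployments per day = releases / days
= 27 / 60
= 0.45 deploys/day
(equivalently, 3.15 deploys/week)

0.45 deploys/day


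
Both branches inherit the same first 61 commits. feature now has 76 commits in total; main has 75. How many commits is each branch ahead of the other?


Common ancestor: commit #61
feature commits after divergence: 76 - 61 = 15
main commits after divergence: 75 - 61 = 14
feature is 15 commits ahead of main
main is 14 commits ahead of feature

feature ahead: 15, main ahead: 14


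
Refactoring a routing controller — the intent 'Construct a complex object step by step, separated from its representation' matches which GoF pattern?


This matches the Builder pattern

Builder


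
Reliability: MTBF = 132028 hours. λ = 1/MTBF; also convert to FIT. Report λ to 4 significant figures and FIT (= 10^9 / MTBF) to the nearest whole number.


Formula: λ = 1 / MTBF; FIT = λ × 1e9 = 1e9 / MTBF
λ = 1 / 132028 ≈ 7.574e-06 failures/hour
FIT = 1e9 / 132028 ≈ 7574 failures per 1e9 hours (nearest whole number)

λ = 7.574e-06 /h, FIT = 7574


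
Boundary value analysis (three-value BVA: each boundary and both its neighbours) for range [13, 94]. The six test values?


Range: [13, 94]
Boundaries: just below min, min, min+1, max-1, max, just above max
Values: [12, 13, 14, 93, 94, 95]

[12, 13, 14, 93, 94, 95]


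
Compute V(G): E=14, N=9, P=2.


Formula: V(G) = E - N + 2P
V(G) = 14 - 9 + 2*2
V(G) = 5 + 4
V(G) = 9

9


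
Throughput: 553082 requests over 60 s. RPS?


Formula: throughput = requests / seconds
throughput = 553082 / 60
throughput = 9218.03 requests/second

9218.03 requests/second


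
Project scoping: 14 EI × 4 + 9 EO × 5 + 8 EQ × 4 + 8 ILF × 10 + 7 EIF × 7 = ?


UFP = EI*4 + EO*5 + EQ*4 + ILF*10 + EIF*7
UFP = 14*4 + 9*5 + 8*4 + 8*10 + 7*7
UFP = 56 + 45 + 32 + 80 + 49
UFP = 262

262


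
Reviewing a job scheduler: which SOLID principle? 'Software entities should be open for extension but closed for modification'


This describes the Open/Closed Principle (OCP)

Open/Closed Principle (OCP)


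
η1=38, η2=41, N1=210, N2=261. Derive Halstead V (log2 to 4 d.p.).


Formula: V = N * log2(η), where N = N1 + N2 and η = η1 + η2
η = 38 + 41 = 79
N = 210 + 261 = 471
log2(79) ≈ 6.3038
V = 471 * 6.3038 = 2969.09

2969.09


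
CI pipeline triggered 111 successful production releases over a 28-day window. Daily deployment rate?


Formula: deployments per day = releases / days
= 111 / 28
= 3.964 deploys/day
(equivalently, 27.75 deploys/week)

3.964 deploys/day


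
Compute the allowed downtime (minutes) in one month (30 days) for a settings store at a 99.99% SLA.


Formula: allowed downtime = period * (100 - SLA) / 100
Period (month (30 days)) = 43200 minutes
Unavailability fraction = (100 - 99.99) / 100
Allowed downtime = 43200 * (100 - 99.99) / 100
Allowed downtime = 4.32 minutes

4.32 minutes


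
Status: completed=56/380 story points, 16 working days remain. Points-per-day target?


Formula: Required rate = Remaining points / Days left
Remaining = 380 - 56 = 324 points
Required rate = 324 / 16 = 20.25 points/day

20.25 points/day


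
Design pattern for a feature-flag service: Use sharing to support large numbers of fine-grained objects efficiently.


This matches the Flyweight pattern

Flyweight


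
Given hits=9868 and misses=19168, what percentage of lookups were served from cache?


Formula: hit rate = hits / (hits + misses) * 100
hit rate = 9868 / (9868 + 19168) * 100
hit rate = 9868 / 29036 * 100
hit rate = 33.99%

33.99%


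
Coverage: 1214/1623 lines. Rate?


Coverage = covered / total * 100
Coverage = 1214 / 1623 * 100
Coverage = 74.8%

74.8%


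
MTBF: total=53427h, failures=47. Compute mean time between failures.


Formula: MTBF = Total operating time / Number of failures
MTBF = 53427 / 47
MTBF = 1136.74 hours

1136.74 hours


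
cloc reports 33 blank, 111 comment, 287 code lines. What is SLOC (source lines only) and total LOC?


Total LOC = blank + comment + code
Total LOC = 33 + 111 + 287 = 431
SLOC (source only) = code = 287

Total LOC: 431, SLOC: 287


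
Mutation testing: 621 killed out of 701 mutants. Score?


Mutation score = killed / total * 100
Mutation score = 621 / 701 * 100
Mutation score = 88.59%

88.59%


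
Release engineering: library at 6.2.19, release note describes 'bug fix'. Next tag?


Current: 6.2.19
Change category: 'bug fix' → patch bump
SemVer rule: patch bump → increment PATCH (MAJOR and MINOR unchanged)
New: 6.2.20

6.2.20


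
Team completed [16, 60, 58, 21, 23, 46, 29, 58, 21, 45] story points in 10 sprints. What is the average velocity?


Formula: Avg velocity = Total points / Number of sprints
Points: [16, 60, 58, 21, 23, 46, 29, 58, 21, 45]
Sum = 16 + 60 + 58 + 21 + 23 + 46 + 29 + 58 + 21 + 45 = 377
Avg velocity = 377 / 10 = 37.7 points/sprint

37.7 points/sprint


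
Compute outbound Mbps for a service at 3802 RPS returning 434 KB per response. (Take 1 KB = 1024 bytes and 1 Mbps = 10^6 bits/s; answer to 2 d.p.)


Formula: Mbps = payload_bytes * RPS * 8 / 1e6
Payload per request = 434 KB = 434 * 1024 = 444416 bytes
Total bytes/sec = 444416 * 3802 = 1689669632
Total bits/sec = 1689669632 * 8 = 13517357056
Mbps = 13517357056 / 1e6 = 13517.36

13517.36 Mbps


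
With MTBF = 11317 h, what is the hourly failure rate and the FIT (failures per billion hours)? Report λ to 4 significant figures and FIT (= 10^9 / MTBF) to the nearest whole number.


Formula: λ = 1 / MTBF; FIT = λ × 1e9 = 1e9 / MTBF
λ = 1 / 11317 ≈ 8.836e-05 failures/hour
FIT = 1e9 / 11317 ≈ 88363 failures per 1e9 hours (nearest whole number)

λ = 8.836e-05 /h, FIT = 88363


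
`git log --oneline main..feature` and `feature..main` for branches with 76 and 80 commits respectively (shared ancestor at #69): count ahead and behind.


Common ancestor: commit #69
feature commits after divergence: 76 - 69 = 7
main commits after divergence: 80 - 69 = 11
feature is 7 commits ahead of main
main is 11 commits ahead of feature

feature ahead: 7, main ahead: 11


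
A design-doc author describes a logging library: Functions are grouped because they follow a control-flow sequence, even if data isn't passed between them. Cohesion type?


Reasoning: Grouped by order of execution within a routine, not by data flow
Type: Procedural cohesion

Procedural cohesion


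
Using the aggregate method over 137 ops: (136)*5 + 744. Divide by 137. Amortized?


Formula: Amortized cost = Total cost / Operations
Total cost = (136 * 5) + (1 * 744)
Total cost = 680 + 744 = 1424
Amortized = 1424 / 137 = 10.3942

10.3942


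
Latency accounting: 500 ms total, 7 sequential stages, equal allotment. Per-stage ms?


Formula: per_stage = total_budget / stages
per_stage = 500 / 7
per_stage = 71.43 ms

71.43 ms


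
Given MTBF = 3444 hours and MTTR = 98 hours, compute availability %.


Availability = MTBF / (MTBF + MTTR)
Availability = 3444 / (3444 + 98)
Availability = 3444 / 3542
Availability = 97.2332%

97.2332%


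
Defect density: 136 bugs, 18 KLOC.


Defect density = defects / KLOC
Defect density = 136 / 18
Defect density = 7.556 defects/KLOC

7.556 defects/KLOC


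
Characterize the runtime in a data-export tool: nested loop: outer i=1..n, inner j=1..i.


Reasoning: triangle: n(n+1)/2 ~ n^2/2
Complexity: O(n^2)

O(n^2)


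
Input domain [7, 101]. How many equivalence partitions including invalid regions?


Valid range: [7, 101]
Class 1: x < 7 — invalid
Class 2: 7 ≤ x ≤ 101 — valid
Class 3: x > 101 — invalid
Total equivalence classes: 3

3 equivalence classes


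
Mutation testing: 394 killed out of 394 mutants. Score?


Mutation score = killed / total * 100
Mutation score = 394 / 394 * 100
Mutation score = 100.0%

100.0%


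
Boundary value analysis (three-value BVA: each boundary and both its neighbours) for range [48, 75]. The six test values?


Range: [48, 75]
Boundaries: just below min, min, min+1, max-1, max, just above max
Values: [47, 48, 49, 74, 75, 76]

[47, 48, 49, 74, 75, 76]


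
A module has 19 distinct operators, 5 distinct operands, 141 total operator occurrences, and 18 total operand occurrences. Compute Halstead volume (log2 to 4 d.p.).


Formula: V = N * log2(η), where N = N1 + N2 and η = η1 + η2
η = 19 + 5 = 24
N = 141 + 18 = 159
log2(24) ≈ 4.5850
V = 159 * 4.5850 = 729.02

729.02


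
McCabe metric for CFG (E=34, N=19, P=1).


Formula: V(G) = E - N + 2P
V(G) = 34 - 19 + 2*1
V(G) = 15 + 2
V(G) = 17

17


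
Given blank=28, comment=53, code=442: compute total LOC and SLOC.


Total LOC = blank + comment + code
Total LOC = 28 + 53 + 442 = 523
SLOC (source only) = code = 442

Total LOC: 523, SLOC: 442


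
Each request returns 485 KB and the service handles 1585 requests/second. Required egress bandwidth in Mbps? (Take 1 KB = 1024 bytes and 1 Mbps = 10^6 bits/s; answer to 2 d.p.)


Formula: Mbps = payload_bytes * RPS * 8 / 1e6
Payload per request = 485 KB = 485 * 1024 = 496640 bytes
Total bytes/sec = 496640 * 1585 = 787174400
Total bits/sec = 787174400 * 8 = 6297395200
Mbps = 6297395200 / 1e6 = 6297.4

6297.4 Mbps


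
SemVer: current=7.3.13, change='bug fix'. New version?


Current: 7.3.13
Change category: 'bug fix' → patch bump
SemVer rule: patch bump → increment PATCH (MAJOR and MINOR unchanged)
New: 7.3.14

7.3.14


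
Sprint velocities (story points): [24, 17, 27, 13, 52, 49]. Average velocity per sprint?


Formula: Avg velocity = Total points / Number of sprints
Points: [24, 17, 27, 13, 52, 49]
Sum = 24 + 17 + 27 + 13 + 52 + 49 = 182
Avg velocity = 182 / 6 = 30.33 points/sprint

30.33 points/sprint


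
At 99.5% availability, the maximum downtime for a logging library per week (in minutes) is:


Formula: allowed downtime = period * (100 - SLA) / 100
Period (week) = 10080 minutes
Unavailability fraction = (100 - 99.5) / 100
Allowed downtime = 10080 * (100 - 99.5) / 100
Allowed downtime = 50.4 minutes

50.4 minutes


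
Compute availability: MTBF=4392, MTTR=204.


Availability = MTBF / (MTBF + MTTR)
Availability = 4392 / (4392 + 204)
Availability = 4392 / 4596
Availability = 95.5614%

95.5614%


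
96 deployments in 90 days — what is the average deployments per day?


Formula: deployments per day = releases / days
= 96 / 90
= 1.067 deploys/day
(equivalently, 7.47 deploys/week)

1.067 deploys/day


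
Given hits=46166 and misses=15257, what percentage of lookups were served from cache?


Formula: hit rate = hits / (hits + misses) * 100
hit rate = 46166 / (46166 + 15257) * 100
hit rate = 46166 / 61423 * 100
hit rate = 75.16%

75.16%


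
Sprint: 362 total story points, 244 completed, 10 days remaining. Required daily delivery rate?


Formula: Required rate = Remaining points / Days left
Remaining = 362 - 244 = 118 points
Required rate = 118 / 10 = 11.8 points/day

11.8 points/day


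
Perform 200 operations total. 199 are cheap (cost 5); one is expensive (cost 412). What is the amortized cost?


Formula: Amortized cost = Total cost / Operations
Total cost = (199 * 5) + (1 * 412)
Total cost = 995 + 412 = 1407
Amortized = 1407 / 200 = 7.035

7.035


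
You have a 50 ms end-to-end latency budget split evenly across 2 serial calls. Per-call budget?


Formula: per_stage = total_budget / stages
per_stage = 50 / 2
per_stage = 25.0 ms

25.0 ms


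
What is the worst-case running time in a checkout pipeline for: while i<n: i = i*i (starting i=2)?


Reasoning: squaring drives double-exponential growth; iterations ~ log log n
Complexity: O(log log n)

O(log log n)


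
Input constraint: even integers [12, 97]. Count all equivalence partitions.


Constraint: even integers in [12, 97]
Class 1: x < 12 — out-of-range invalid
Class 2: x in [12,97] but odd — wrong type invalid
Class 3: x in [12,97] and even — valid
Class 4: x > 97 — out-of-range invalid
Total equivalence classes: 4

4 equivalence classes


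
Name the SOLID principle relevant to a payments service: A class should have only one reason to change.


This describes the Single Responsibility Principle (SRP)

Single Responsibility Principle (SRP)


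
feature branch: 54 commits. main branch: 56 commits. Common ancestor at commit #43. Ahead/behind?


Common ancestor: commit #43
feature commits after divergence: 54 - 43 = 11
main commits after divergence: 56 - 43 = 13
feature is 11 commits ahead of main
main is 13 commits ahead of feature

feature ahead: 11, main ahead: 13


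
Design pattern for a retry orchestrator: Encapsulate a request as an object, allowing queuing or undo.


This matches the Command pattern

Command


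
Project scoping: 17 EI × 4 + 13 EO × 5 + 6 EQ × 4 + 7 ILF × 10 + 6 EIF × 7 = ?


UFP = EI*4 + EO*5 + EQ*4 + ILF*10 + EIF*7
UFP = 17*4 + 13*5 + 6*4 + 7*10 + 6*7
UFP = 68 + 65 + 24 + 70 + 42
UFP = 269

269


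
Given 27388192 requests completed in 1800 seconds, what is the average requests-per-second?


Formula: throughput = requests / seconds
throughput = 27388192 / 1800
throughput = 15215.66 requests/second

15215.66 requests/second


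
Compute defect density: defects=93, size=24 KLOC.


Defect density = defects / KLOC
Defect density = 93 / 24
Defect density = 3.875 defects/KLOC

3.875 defects/KLOC


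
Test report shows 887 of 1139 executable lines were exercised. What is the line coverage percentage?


Coverage = covered / total * 100
Coverage = 887 / 1139 * 100
Coverage = 77.88%

77.88%


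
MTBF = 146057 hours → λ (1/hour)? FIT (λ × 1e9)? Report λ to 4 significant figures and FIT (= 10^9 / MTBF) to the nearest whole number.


Formula: λ = 1 / MTBF; FIT = λ × 1e9 = 1e9 / MTBF
λ = 1 / 146057 ≈ 6.847e-06 failures/hour
FIT = 1e9 / 146057 ≈ 6847 failures per 1e9 hours (nearest whole number)

λ = 6.847e-06 /h, FIT = 6847


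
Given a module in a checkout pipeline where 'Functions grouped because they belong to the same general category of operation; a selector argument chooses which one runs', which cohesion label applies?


Reasoning: Grouped by category of activity, not by data or sequence
Type: Logical cohesion

Logical cohesion


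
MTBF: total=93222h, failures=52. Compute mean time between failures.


Formula: MTBF = Total operating time / Number of failures
MTBF = 93222 / 52
MTBF = 1792.73 hours

1792.73 hours


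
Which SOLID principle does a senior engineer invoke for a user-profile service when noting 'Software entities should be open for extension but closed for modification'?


This describes the Open/Closed Principle (OCP)

Open/Closed Principle (OCP)


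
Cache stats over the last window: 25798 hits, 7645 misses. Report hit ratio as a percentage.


Formula: hit rate = hits / (hits + misses) * 100
hit rate = 25798 / (25798 + 7645) * 100
hit rate = 25798 / 33443 * 100
hit rate = 77.14%

77.14%


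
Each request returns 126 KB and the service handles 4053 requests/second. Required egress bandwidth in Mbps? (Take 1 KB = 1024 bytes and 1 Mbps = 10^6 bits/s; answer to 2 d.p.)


Formula: Mbps = payload_bytes * RPS * 8 / 1e6
Payload per request = 126 KB = 126 * 1024 = 129024 bytes
Total bytes/sec = 129024 * 4053 = 522934272
Total bits/sec = 522934272 * 8 = 4183474176
Mbps = 4183474176 / 1e6 = 4183.47

4183.47 Mbps


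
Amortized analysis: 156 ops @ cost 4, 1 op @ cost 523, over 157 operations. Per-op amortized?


Formula: Amortized cost = Total cost / Operations
Total cost = (156 * 4) + (1 * 523)
Total cost = 624 + 523 = 1147
Amortized = 1147 / 157 = 7.3057

7.3057


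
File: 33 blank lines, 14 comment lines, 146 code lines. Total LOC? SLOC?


Total LOC = blank + comment + code
Total LOC = 33 + 14 + 146 = 193
SLOC (source only) = code = 146

Total LOC: 193, SLOC: 146


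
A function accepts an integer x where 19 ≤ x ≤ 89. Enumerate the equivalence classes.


Valid range: [19, 89]
Class 1: x < 19 — invalid
Class 2: 19 ≤ x ≤ 89 — valid
Class 3: x > 89 — invalid
Total equivalence classes: 3

3 equivalence classes


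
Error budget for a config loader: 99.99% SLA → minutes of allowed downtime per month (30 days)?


Formula: allowed downtime = period * (100 - SLA) / 100
Period (month (30 days)) = 43200 minutes
Unavailability fraction = (100 - 99.99) / 100
Allowed downtime = 43200 * (100 - 99.99) / 100
Allowed downtime = 4.32 minutes

4.32 minutes


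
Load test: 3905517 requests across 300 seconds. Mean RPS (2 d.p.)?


Formula: throughput = requests / seconds
throughput = 3905517 / 300
throughput = 13018.39 requests/second

13018.39 requests/second


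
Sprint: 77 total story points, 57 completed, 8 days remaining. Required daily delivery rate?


Formula: Required rate = Remaining points / Days left
Remaining = 77 - 57 = 20 points
Required rate = 20 / 8 = 2.5 points/day

2.5 points/day


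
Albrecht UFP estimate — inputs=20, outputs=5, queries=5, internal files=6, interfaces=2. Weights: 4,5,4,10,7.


UFP = EI*4 + EO*5 + EQ*4 + ILF*10 + EIF*7
UFP = 20*4 + 5*5 + 5*4 + 6*10 + 2*7
UFP = 80 + 25 + 20 + 60 + 14
UFP = 199

199


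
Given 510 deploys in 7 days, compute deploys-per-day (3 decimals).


Formula: deployments per day = releases / days
= 510 / 7
= 72.857 deploys/day
(equivalently, 510.0 deploys/week)

72.857 deploys/day


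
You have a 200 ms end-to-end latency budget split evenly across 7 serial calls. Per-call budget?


Formula: per_stage = total_budget / stages
per_stage = 200 / 7
per_stage = 28.57 ms

28.57 ms


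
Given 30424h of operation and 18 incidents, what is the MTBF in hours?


Formula: MTBF = Total operating time / Number of failures
MTBF = 30424 / 18
MTBF = 1690.22 hours

1690.22 hours


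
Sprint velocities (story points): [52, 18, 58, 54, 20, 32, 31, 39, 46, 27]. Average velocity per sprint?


Formula: Avg velocity = Total points / Number of sprints
Points: [52, 18, 58, 54, 20, 32, 31, 39, 46, 27]
Sum = 52 + 18 + 58 + 54 + 20 + 32 + 31 + 39 + 46 + 27 = 377
Avg velocity = 377 / 10 = 37.7 points/sprint

37.7 points/sprint


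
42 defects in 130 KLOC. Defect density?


Defect density = defects / KLOC
Defect density = 42 / 130
Defect density = 0.323 defects/KLOC

0.323 defects/KLOC


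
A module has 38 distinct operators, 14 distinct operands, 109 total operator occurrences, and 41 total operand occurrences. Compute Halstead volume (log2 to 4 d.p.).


Formula: V = N * log2(η), where N = N1 + N2 and η = η1 + η2
η = 38 + 14 = 52
N = 109 + 41 = 150
log2(52) ≈ 5.7004
V = 150 * 5.7004 = 855.06

855.06


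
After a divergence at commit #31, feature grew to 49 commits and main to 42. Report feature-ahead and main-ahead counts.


Common ancestor: commit #31
feature commits after divergence: 49 - 31 = 18
main commits after divergence: 42 - 31 = 11
feature is 18 commits ahead of main
main is 11 commits ahead of feature

feature ahead: 18, main ahead: 11


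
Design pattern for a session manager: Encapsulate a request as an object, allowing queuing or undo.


This matches the Command pattern

Command


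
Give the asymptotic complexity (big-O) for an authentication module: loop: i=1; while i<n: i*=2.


Reasoning: i doubles each step so iterations are log2(n)
Complexity: O(log n)

O(log n)


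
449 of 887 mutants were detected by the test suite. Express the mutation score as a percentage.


Mutation score = killed / total * 100
Mutation score = 449 / 887 * 100
Mutation score = 50.62%

50.62%


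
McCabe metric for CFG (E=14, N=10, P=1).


Formula: V(G) = E - N + 2P
V(G) = 14 - 10 + 2*1
V(G) = 4 + 2
V(G) = 6

6


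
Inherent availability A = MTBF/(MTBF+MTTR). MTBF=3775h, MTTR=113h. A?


Availability = MTBF / (MTBF + MTTR)
Availability = 3775 / (3775 + 113)
Availability = 3775 / 3888
Availability = 97.0936%

97.0936%


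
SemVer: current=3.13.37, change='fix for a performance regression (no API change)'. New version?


Current: 3.13.37
Change category: 'fix for a performance regression (no API change)' → patch bump
SemVer rule: patch bump → increment PATCH (MAJOR and MINOR unchanged)
New: 3.13.38

3.13.38


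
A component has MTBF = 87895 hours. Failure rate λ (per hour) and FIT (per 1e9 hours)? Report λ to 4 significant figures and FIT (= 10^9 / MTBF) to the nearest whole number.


Formula: λ = 1 / MTBF; FIT = λ × 1e9 = 1e9 / MTBF
λ = 1 / 87895 ≈ 1.138e-05 failures/hour
FIT = 1e9 / 87895 ≈ 11377 failures per 1e9 hours (nearest whole number)

λ = 1.138e-05 /h, FIT = 11377


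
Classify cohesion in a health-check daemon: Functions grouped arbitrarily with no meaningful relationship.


Reasoning: Worst: random grouping
Type: Coincidental cohesion

Coincidental cohesion


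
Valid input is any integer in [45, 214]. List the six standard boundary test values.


Range: [45, 214]
Boundaries: just below min, min, min+1, max-1, max, just above max
Values: [44, 45, 46, 213, 214, 215]

[44, 45, 46, 213, 214, 215]


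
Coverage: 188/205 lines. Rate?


Coverage = covered / total * 100
Coverage = 188 / 205 * 100
Coverage = 91.71%

91.71%


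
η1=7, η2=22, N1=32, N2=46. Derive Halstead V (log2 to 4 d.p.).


Formula: V = N * log2(η), where N = N1 + N2 and η = η1 + η2
η = 7 + 22 = 29
N = 32 + 46 = 78
log2(29) ≈ 4.8580
V = 78 * 4.8580 = 378.92

378.92


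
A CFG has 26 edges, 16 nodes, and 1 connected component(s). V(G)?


Formula: V(G) = E - N + 2P
V(G) = 26 - 16 + 2*1
V(G) = 10 + 2
V(G) = 12

12


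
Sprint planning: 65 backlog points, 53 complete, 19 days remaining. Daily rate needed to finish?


Formula: Required rate = Remaining points / Days left
Remaining = 65 - 53 = 12 points
Required rate = 12 / 19 = 0.63 points/day

0.63 points/day


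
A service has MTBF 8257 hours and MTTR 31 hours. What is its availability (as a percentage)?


Availability = MTBF / (MTBF + MTTR)
Availability = 8257 / (8257 + 31)
Availability = 8257 / 8288
Availability = 99.626%

99.626%


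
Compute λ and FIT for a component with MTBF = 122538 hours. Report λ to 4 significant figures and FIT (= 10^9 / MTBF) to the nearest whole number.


Formula: λ = 1 / MTBF; FIT = λ × 1e9 = 1e9 / MTBF
λ = 1 / 122538 ≈ 8.161e-06 failures/hour
FIT = 1e9 / 122538 ≈ 8161 failures per 1e9 hours (nearest whole number)

λ = 8.161e-06 /h, FIT = 8161


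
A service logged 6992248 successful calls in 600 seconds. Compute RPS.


Formula: throughput = requests / seconds
throughput = 6992248 / 600
throughput = 11653.75 requests/second

11653.75 requests/second


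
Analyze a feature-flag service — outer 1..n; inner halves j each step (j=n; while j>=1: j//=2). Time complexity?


Reasoning: n times log n
Complexity: O(n log n)

O(n log n)


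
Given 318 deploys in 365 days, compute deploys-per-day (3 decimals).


Formula: deployments per day = releases / days
= 318 / 365
= 0.871 deploys/day
(equivalently, 6.1 deploys/week)

0.871 deploys/day


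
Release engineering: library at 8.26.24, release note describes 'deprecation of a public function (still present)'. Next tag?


Current: 8.26.24
Change category: 'deprecation of a public function (still present)' → minor bump
SemVer rule: minor bump → increment MINOR, reset PATCH to 0 (MAJOR unchanged)
New: 8.27.0

8.27.0


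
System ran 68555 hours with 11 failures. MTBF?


Formula: MTBF = Total operating time / Number of failures
MTBF = 68555 / 11
MTBF = 6232.27 hours

6232.27 hours


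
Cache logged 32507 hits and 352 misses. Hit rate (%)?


Formula: hit rate = hits / (hits + misses) * 100
hit rate = 32507 / (32507 + 352) * 100
hit rate = 32507 / 32859 * 100
hit rate = 98.93%

98.93%


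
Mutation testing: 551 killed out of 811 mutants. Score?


Mutation score = killed / total * 100
Mutation score = 551 / 811 * 100
Mutation score = 67.94%

67.94%


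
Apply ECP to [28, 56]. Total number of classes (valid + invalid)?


Valid range: [28, 56]
Class 1: x < 28 — invalid
Class 2: 28 ≤ x ≤ 56 — valid
Class 3: x > 56 — invalid
Total equivalence classes: 3

3 equivalence classes


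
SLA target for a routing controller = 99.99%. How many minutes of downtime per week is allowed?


Formula: allowed downtime = period * (100 - SLA) / 100
Period (week) = 10080 minutes
Unavailability fraction = (100 - 99.99) / 100
Allowed downtime = 10080 * (100 - 99.99) / 100
Allowed downtime = 1.008 minutes

1.008 minutes


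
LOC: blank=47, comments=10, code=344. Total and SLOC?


Total LOC = blank + comment + code
Total LOC = 47 + 10 + 344 = 401
SLOC (source only) = code = 344

Total LOC: 401, SLOC: 344


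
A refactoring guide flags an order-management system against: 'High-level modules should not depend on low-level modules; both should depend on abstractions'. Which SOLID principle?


This describes the Dependency Inversion Principle (DIP)

Dependency Inversion Principle (DIP)


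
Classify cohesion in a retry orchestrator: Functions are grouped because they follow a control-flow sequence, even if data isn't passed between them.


Reasoning: Grouped by order of execution within a routine, not by data flow
Type: Procedural cohesion

Procedural cohesion


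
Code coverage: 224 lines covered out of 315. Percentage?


Coverage = covered / total * 100
Coverage = 224 / 315 * 100
Coverage = 71.11%

71.11%


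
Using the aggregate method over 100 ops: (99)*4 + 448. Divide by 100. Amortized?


Formula: Amortized cost = Total cost / Operations
Total cost = (99 * 4) + (1 * 448)
Total cost = 396 + 448 = 844
Amortized = 844 / 100 = 8.44

8.44


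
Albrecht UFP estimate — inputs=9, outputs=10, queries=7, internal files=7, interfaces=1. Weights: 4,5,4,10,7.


UFP = EI*4 + EO*5 + EQ*4 + ILF*10 + EIF*7
UFP = 9*4 + 10*5 + 7*4 + 7*10 + 1*7
UFP = 36 + 50 + 28 + 70 + 7
UFP = 191

191


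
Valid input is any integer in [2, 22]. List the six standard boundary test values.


Range: [2, 22]
Boundaries: just below min, min, min+1, max-1, max, just above max
Values: [1, 2, 3, 21, 22, 23]

[1, 2, 3, 21, 22, 23]


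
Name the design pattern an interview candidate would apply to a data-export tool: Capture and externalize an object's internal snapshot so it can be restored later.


This matches the Memento pattern

Memento


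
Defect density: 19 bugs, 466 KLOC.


Defect density = defects / KLOC
Defect density = 19 / 466
Defect density = 0.041 defects/KLOC

0.041 defects/KLOC


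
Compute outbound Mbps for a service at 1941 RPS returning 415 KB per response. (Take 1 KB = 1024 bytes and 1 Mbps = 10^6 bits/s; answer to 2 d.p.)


Formula: Mbps = payload_bytes * RPS * 8 / 1e6
Payload per request = 415 KB = 415 * 1024 = 424960 bytes
Total bytes/sec = 424960 * 1941 = 824847360
Total bits/sec = 824847360 * 8 = 6598778880
Mbps = 6598778880 / 1e6 = 6598.78

6598.78 Mbps


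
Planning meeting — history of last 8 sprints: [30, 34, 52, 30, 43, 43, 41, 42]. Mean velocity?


Formula: Avg velocity = Total points / Number of sprints
Points: [30, 34, 52, 30, 43, 43, 41, 42]
Sum = 30 + 34 + 52 + 30 + 43 + 43 + 41 + 42 = 315
Avg velocity = 315 / 8 = 39.38 points/sprint

39.38 points/sprint


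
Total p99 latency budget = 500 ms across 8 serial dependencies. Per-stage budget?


Formula: per_stage = total_budget / stages
per_stage = 500 / 8
per_stage = 62.5 ms

62.5 ms


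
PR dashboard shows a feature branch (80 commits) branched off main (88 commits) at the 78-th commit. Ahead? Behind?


Common ancestor: commit #78
feature commits after divergence: 80 - 78 = 2
main commits after divergence: 88 - 78 = 10
feature is 2 commits ahead of main
main is 10 commits ahead of feature

feature ahead: 2, main ahead: 10


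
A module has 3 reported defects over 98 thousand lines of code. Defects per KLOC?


Defect density = defects / KLOC
Defect density = 3 / 98
Defect density = 0.031 defects/KLOC

0.031 defects/KLOC


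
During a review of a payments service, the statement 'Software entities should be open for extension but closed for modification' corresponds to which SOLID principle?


This describes the Open/Closed Principle (OCP)

Open/Closed Principle (OCP)


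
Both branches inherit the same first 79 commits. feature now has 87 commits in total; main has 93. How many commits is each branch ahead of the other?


Common ancestor: commit #79
feature commits after divergence: 87 - 79 = 8
main commits after divergence: 93 - 79 = 14
feature is 8 commits ahead of main
main is 14 commits ahead of feature

feature ahead: 8, main ahead: 14


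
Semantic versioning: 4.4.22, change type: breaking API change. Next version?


Current: 4.4.22
Change category: 'breaking API change' → major bump
SemVer rule: major bump → increment MAJOR, reset MINOR and PATCH to 0
New: 5.0.0

5.0.0


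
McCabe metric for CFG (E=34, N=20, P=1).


Formula: V(G) = E - N + 2P
V(G) = 34 - 20 + 2*1
V(G) = 14 + 2
V(G) = 16

16


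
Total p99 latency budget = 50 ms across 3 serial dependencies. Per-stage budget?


Formula: per_stage = total_budget / stages
per_stage = 50 / 3
per_stage = 16.67 ms

16.67 ms


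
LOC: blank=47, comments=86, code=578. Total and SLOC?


Total LOC = blank + comment + code
Total LOC = 47 + 86 + 578 = 711
SLOC (source only) = code = 578

Total LOC: 711, SLOC: 578


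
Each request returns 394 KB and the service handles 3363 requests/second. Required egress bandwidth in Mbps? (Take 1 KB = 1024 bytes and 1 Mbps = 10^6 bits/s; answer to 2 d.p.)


Formula: Mbps = payload_bytes * RPS * 8 / 1e6
Payload per request = 394 KB = 394 * 1024 = 403456 bytes
Total bytes/sec = 403456 * 3363 = 1356822528
Total bits/sec = 1356822528 * 8 = 10854580224
Mbps = 10854580224 / 1e6 = 10854.58

10854.58 Mbps


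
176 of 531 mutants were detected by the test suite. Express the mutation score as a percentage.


Mutation score = killed / total * 100
Mutation score = 176 / 531 * 100
Mutation score = 33.15%

33.15%


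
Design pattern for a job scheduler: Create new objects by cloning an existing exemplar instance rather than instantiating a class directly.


This matches the Prototype pattern

Prototype


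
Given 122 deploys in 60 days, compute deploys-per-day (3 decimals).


Formula: deployments per day = releases / days
= 122 / 60
= 2.033 deploys/day
(equivalently, 14.23 deploys/week)

2.033 deploys/day


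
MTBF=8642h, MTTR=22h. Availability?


Availability = MTBF / (MTBF + MTTR)
Availability = 8642 / (8642 + 22)
Availability = 8642 / 8664
Availability = 99.7461%

99.7461%


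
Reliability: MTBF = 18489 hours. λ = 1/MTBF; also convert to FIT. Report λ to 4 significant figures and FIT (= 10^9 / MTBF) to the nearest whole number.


Formula: λ = 1 / MTBF; FIT = λ × 1e9 = 1e9 / MTBF
λ = 1 / 18489 ≈ 5.409e-05 failures/hour
FIT = 1e9 / 18489 ≈ 54086 failures per 1e9 hours (nearest whole number)

λ = 5.409e-05 /h, FIT = 54086


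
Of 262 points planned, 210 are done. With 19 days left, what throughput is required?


Formula: Required rate = Remaining points / Days left
Remaining = 262 - 210 = 52 points
Required rate = 52 / 19 = 2.74 points/day

2.74 points/day


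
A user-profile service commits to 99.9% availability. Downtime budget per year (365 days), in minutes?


Formula: allowed downtime = period * (100 - SLA) / 100
Period (year (365 days)) = 525600 minutes
Unavailability fraction = (100 - 99.9) / 100
Allowed downtime = 525600 * (100 - 99.9) / 100
Allowed downtime = 525.6 minutes

525.6 minutes


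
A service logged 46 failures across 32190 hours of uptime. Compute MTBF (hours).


Formula: MTBF = Total operating time / Number of failures
MTBF = 32190 / 46
MTBF = 699.78 hours

699.78 hours


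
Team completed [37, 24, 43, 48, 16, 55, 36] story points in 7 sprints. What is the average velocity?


Formula: Avg velocity = Total points / Number of sprints
Points: [37, 24, 43, 48, 16, 55, 36]
Sum = 37 + 24 + 43 + 48 + 16 + 55 + 36 = 259
Avg velocity = 259 / 7 = 37.0 points/sprint

37.0 points/sprint


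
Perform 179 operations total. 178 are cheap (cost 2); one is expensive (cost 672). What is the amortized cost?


Formula: Amortized cost = Total cost / Operations
Total cost = (178 * 2) + (1 * 672)
Total cost = 356 + 672 = 1028
Amortized = 1028 / 179 = 5.743

5.743


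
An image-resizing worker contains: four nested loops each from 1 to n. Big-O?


Reasoning: four levels of nesting
Complexity: O(n^4)

O(n^4)


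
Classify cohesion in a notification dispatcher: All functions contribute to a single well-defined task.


Reasoning: Best: single purpose
Type: Functional cohesion

Functional cohesion


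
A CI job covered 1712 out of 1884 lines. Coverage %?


Coverage = covered / total * 100
Coverage = 1712 / 1884 * 100
Coverage = 90.87%

90.87%


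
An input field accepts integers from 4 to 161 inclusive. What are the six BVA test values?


Range: [4, 161]
Boundaries: just below min, min, min+1, max-1, max, just above max
Values: [3, 4, 5, 160, 161, 162]

[3, 4, 5, 160, 161, 162]


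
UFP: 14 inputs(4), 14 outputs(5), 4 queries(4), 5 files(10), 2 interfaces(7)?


UFP = EI*4 + EO*5 + EQ*4 + ILF*10 + EIF*7
UFP = 14*4 + 14*5 + 4*4 + 5*10 + 2*7
UFP = 56 + 70 + 16 + 50 + 14
UFP = 206

206


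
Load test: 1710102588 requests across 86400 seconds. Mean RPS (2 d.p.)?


Formula: throughput = requests / seconds
throughput = 1710102588 / 86400
throughput = 19792.85 requests/second

19792.85 requests/second


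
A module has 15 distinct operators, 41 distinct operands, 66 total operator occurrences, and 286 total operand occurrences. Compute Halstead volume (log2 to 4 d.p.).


Formula: V = N * log2(η), where N = N1 + N2 and η = η1 + η2
η = 15 + 41 = 56
N = 66 + 286 = 352
log2(56) ≈ 5.8074
V = 352 * 5.8074 = 2044.20

2044.20


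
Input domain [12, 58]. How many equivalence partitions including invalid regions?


Valid range: [12, 58]
Class 1: x < 12 — invalid
Class 2: 12 ≤ x ≤ 58 — valid
Class 3: x > 58 — invalid
Total equivalence classes: 3

3 equivalence classes


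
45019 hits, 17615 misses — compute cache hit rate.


Formula: hit rate = hits / (hits + misses) * 100
hit rate = 45019 / (45019 + 17615) * 100
hit rate = 45019 / 62634 * 100
hit rate = 71.88%

71.88%


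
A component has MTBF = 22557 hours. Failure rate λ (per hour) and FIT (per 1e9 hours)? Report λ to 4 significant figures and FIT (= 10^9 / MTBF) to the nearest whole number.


Formula: λ = 1 / MTBF; FIT = λ × 1e9 = 1e9 / MTBF
λ = 1 / 22557 ≈ 4.433e-05 failures/hour
FIT = 1e9 / 22557 ≈ 44332 failures per 1e9 hours (nearest whole number)

λ = 4.433e-05 /h, FIT = 44332


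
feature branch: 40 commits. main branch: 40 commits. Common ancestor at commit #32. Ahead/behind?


Common ancestor: commit #32
feature commits after divergence: 40 - 32 = 8
main commits after divergence: 40 - 32 = 8
feature is 8 commits ahead of main
main is 8 commits ahead of feature

feature ahead: 8, main ahead: 8


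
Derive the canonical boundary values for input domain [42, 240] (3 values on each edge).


Range: [42, 240]
Boundaries: just below min, min, min+1, max-1, max, just above max
Values: [41, 42, 43, 239, 240, 241]

[41, 42, 43, 239, 240, 241]


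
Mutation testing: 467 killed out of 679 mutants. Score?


Mutation score = killed / total * 100
Mutation score = 467 / 679 * 100
Mutation score = 68.78%

68.78%


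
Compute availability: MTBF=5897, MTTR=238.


Availability = MTBF / (MTBF + MTTR)
Availability = 5897 / (5897 + 238)
Availability = 5897 / 6135
Availability = 96.1206%

96.1206%


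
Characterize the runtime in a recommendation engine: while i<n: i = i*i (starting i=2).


Reasoning: squaring drives double-exponential growth; iterations ~ log log n
Complexity: O(log log n)

O(log log n)


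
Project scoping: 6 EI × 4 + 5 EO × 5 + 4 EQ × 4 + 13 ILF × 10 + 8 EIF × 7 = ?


UFP = EI*4 + EO*5 + EQ*4 + ILF*10 + EIF*7
UFP = 6*4 + 5*5 + 4*4 + 13*10 + 8*7
UFP = 24 + 25 + 16 + 130 + 56
UFP = 251

251


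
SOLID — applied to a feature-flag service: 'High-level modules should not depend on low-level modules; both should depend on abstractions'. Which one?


This describes the Dependency Inversion Principle (DIP)

Dependency Inversion Principle (DIP)


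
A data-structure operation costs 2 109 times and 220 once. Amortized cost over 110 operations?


Formula: Amortized cost = Total cost / Operations
Total cost = (109 * 2) + (1 * 220)
Total cost = 218 + 220 = 438
Amortized = 438 / 110 = 3.9818

3.9818


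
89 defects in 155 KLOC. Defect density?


Defect density = defects / KLOC
Defect density = 89 / 155
Defect density = 0.574 defects/KLOC

0.574 defects/KLOC


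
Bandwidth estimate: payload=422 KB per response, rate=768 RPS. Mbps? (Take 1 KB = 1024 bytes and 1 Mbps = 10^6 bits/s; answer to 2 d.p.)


Formula: Mbps = payload_bytes * RPS * 8 / 1e6
Payload per request = 422 KB = 422 * 1024 = 432128 bytes
Total bytes/sec = 432128 * 768 = 331874304
Total bits/sec = 331874304 * 8 = 2654994432
Mbps = 2654994432 / 1e6 = 2654.99

2654.99 Mbps


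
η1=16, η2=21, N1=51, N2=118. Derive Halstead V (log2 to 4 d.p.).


Formula: V = N * log2(η), where N = N1 + N2 and η = η1 + η2
η = 16 + 21 = 37
N = 51 + 118 = 169
log2(37) ≈ 5.2095
V = 169 * 5.2095 = 880.41

880.41


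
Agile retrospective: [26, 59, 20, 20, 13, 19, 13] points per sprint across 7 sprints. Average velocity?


Formula: Avg velocity = Total points / Number of sprints
Points: [26, 59, 20, 20, 13, 19, 13]
Sum = 26 + 59 + 20 + 20 + 13 + 19 + 13 = 170
Avg velocity = 170 / 7 = 24.29 points/sprint

24.29 points/sprint


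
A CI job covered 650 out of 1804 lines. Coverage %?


Coverage = covered / total * 100
Coverage = 650 / 1804 * 100
Coverage = 36.03%

36.03%


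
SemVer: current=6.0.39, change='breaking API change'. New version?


Current: 6.0.39
Change category: 'breaking API change' → major bump
SemVer rule: major bump → increment MAJOR, reset MINOR and PATCH to 0
New: 7.0.0

7.0.0


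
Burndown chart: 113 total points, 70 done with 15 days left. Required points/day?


Formula: Required rate = Remaining points / Days left
Remaining = 113 - 70 = 43 points
Required rate = 43 / 15 = 2.87 points/day

2.87 points/day


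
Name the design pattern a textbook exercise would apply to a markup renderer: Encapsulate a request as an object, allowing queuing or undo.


This matches the Command pattern

Command


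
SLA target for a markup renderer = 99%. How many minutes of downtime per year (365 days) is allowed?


Formula: allowed downtime = period * (100 - SLA) / 100
Period (year (365 days)) = 525600 minutes
Unavailability fraction = (100 - 99.0) / 100
Allowed downtime = 525600 * (100 - 99.0) / 100
Allowed downtime = 5256.0 minutes

5256.0 minutes


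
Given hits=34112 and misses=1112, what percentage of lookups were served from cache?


Formula: hit rate = hits / (hits + misses) * 100
hit rate = 34112 / (34112 + 1112) * 100
hit rate = 34112 / 35224 * 100
hit rate = 96.84%

96.84%


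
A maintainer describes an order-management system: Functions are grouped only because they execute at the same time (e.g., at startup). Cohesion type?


Reasoning: Related by timing only
Type: Temporal cohesion

Temporal cohesion


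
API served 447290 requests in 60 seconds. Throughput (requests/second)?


Formula: throughput = requests / seconds
throughput = 447290 / 60
throughput = 7454.83 requests/second

7454.83 requests/second


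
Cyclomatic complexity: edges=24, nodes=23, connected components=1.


Formula: V(G) = E - N + 2P
V(G) = 24 - 23 + 2*1
V(G) = 1 + 2
V(G) = 3

3
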